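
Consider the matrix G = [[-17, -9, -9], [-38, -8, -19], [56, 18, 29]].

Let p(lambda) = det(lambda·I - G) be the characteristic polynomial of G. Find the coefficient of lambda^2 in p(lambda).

-4

The coefficient of lambda^2 of det(lambda·I - G) is −trace(G).
trace(G) = (-17) + (-8) + (29) = 4, so the coefficient is -4.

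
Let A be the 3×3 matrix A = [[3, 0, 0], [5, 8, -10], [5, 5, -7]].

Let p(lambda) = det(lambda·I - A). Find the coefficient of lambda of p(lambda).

-3

p(lambda) = lambda^3 - 4·lambda^2 - 3·lambda + 18.
The coefficient of lambda is -3.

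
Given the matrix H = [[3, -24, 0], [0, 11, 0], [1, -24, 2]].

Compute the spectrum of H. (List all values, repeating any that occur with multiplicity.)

Set up det(λI - H) = 0.
Expanding the 3×3 determinant: p(λ) = λ^3 - 16λ^2 + 61λ - 66.
Try λ = 3: p(3) = 0, so 3 is a root.
Factor out (λ - 3): p(λ) = (λ - 3)·(λ^2 - 13λ + 22).
The quadratic factors as (λ - 2)·(λ - 11).
Eigenvalues: 2, 3, 11.

2, 3, 11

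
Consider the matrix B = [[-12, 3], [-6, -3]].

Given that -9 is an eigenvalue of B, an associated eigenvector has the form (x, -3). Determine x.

We need (B + 9I)v = 0.
B + 9I = [[-3, 3], [-6, 6]].
Row 1: (-3)·x + (3)·-3 = 0
Row 2: (-6)·x + (6)·-3 = 0
Solving gives x = -3.
Check: B·(-3, -3) = (27, 27) = -9·(-3, -3).

-3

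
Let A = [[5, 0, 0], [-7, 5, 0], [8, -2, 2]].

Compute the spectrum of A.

2, 5, 5

A is lower triangular, so its eigenvalues are the diagonal entries.
Diagonal: 5, 5, 2.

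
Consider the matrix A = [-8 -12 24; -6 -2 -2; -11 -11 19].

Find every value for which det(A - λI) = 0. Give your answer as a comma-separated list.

Compute the characteristic polynomial p(μ) = det(μI - A).
Expanding the 3×3 determinant: p(μ) = μ^3 - 9μ^2 - 4μ + 96.
Rational-root test: μ = -3 gives p(-3) = 0.
Factor out (μ + 3): p(μ) = (μ + 3)·(μ^2 - 12μ + 32).
The quadratic factors as (μ - 4)·(μ - 8).
Eigenvalues: -3, 4, 8.

-3, 4, 8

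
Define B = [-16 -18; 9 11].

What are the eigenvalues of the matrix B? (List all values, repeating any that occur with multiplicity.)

det(B - rI) = (-16 - r)(11 - r) - (-18)·(9) = r^2 + 5r - 14.
This factors as (r + 7)·(r - 2) = 0.
Eigenvalues: -7, 2.

-7, 2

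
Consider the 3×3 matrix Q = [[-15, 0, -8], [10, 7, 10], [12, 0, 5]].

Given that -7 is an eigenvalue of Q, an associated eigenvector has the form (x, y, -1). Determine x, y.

1, 0

We need (Q + 7I)v = 0.
Q + 7I = [[-8, 0, -8], [10, 14, 10], [12, 0, 12]].
Row 1: (-8)·x + (0)·y + (-8)·-1 = 0
Row 2: (10)·x + (14)·y + (10)·-1 = 0
Row 3: (12)·x + (0)·y + (12)·-1 = 0
Solving gives x = 1, y = 0.
Check: Q·(1, 0, -1) = (-7, 0, 7) = -7·(1, 0, -1).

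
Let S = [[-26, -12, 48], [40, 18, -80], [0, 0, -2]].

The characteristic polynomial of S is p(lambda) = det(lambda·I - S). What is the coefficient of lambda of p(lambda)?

28

p(lambda) = lambda^3 + 10·lambda^2 + 28·lambda + 24.
The coefficient of lambda is 28.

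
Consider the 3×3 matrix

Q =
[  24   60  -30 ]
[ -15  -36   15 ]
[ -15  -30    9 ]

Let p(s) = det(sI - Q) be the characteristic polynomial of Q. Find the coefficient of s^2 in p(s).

3

The coefficient of s^2 of det(sI - Q) is −trace(Q).
trace(Q) = (24) + (-36) + (9) = -3, so the coefficient is 3.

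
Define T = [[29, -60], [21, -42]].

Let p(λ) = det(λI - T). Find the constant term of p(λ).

p(λ) = λ^2 + 13λ + 42.
The constant term is 42.

42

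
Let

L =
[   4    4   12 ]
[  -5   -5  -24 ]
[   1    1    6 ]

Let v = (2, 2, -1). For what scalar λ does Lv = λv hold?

2

Compute Lv: L·(2, 2, -1) = (4, 4, -2).
Since Lv = λv, compare component 1: 4 = λ·2, so λ = 2.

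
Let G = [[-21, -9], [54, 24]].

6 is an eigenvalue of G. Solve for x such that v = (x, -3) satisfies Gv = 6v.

We need (G - 6I)v = 0.
G - 6I = [[-27, -9], [54, 18]].
Row 1: (-27)·x + (-9)·-3 = 0
Row 2: (54)·x + (18)·-3 = 0
Solving gives x = 1.
Check: G·(1, -3) = (6, -18) = 6·(1, -3).

1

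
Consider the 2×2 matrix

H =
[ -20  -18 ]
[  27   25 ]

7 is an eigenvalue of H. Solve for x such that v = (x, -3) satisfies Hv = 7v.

We need (H - 7I)v = 0.
H - 7I = [[-27, -18], [27, 18]].
Row 1: (-27)·x + (-18)·-3 = 0
Row 2: (27)·x + (18)·-3 = 0
Solving gives x = 2.
Check: H·(2, -3) = (14, -21) = 7·(2, -3).

2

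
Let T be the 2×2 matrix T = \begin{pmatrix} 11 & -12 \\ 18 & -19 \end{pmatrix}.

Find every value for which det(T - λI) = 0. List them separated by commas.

det(T - sI) = (11 - s)(-19 - s) - (-12)·(18) = s^2 + 8s + 7.
This factors as (s + 7)·(s + 1) = 0.
Eigenvalues: -7, -1.

-7, -1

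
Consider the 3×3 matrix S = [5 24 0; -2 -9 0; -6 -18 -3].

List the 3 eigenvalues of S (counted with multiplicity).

-3, -3, -1

Set up det(sI - S) = 0.
Expanding the 3×3 determinant: p(s) = s^3 + 7s^2 + 15s + 9.
Since p(-1) = 0, s = -1 is a root.
Factor out (s + 1): p(s) = (s + 1)·(s^2 + 6s + 9).
The quadratic factor is (s + 3)^2.
Eigenvalues: -3, -3, -1.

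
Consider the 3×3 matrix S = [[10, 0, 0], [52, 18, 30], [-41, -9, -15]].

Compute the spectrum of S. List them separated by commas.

Set up det(rI - S) = 0.
Expanding along the first row, p(r) = r^3 - 13r^2 + 30r.
Since p(0) = 0, r = 0 is a root.
Dividing by r leaves r^2 - 13r + 30.
The quadratic factors as (r - 3)·(r - 10).
Eigenvalues: 0, 3, 10.

0, 3, 10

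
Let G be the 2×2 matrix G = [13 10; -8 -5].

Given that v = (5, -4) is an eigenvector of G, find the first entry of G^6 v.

78125

First find the eigenvalue: Gv = (25, -20) = 5·(5, -4), so λ = 5.
Then G^6 v = λ^6·v = 5^6·(5, -4) = 15625·(5, -4) = (78125, -62500).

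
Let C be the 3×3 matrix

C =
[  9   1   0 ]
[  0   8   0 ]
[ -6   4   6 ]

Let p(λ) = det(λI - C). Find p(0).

p(0) = det(0·I − C) = det(−C) = (−1)^3·det(C).
det(C) = 432, so p(0) = -432.

-432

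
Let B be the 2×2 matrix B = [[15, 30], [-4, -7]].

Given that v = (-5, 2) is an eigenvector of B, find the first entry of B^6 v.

First find the eigenvalue: Bv = (-15, 6) = 3·(-5, 2), so λ = 3.
Then B^6 v = λ^6·v = 3^6·(-5, 2) = 729·(-5, 2) = (-3645, 1458).

-3645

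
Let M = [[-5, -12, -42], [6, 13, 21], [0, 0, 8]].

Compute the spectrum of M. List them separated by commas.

Compute the characteristic polynomial p(lambda) = det(lambda·I - M).
Cofactor expansion gives p(lambda) = lambda^3 - 16·lambda^2 + 71·lambda - 56.
Rational-root test: lambda = 7 gives p(7) = 0.
Factor out (lambda - 7): p(lambda) = (lambda - 7)·(lambda^2 - 9·lambda + 8).
The quadratic factors as (lambda - 1)·(lambda - 8).
Eigenvalues: 1, 7, 8.

1, 7, 8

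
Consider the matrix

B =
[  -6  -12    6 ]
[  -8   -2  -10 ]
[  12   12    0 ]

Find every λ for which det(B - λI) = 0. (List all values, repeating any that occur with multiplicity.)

Compute the characteristic polynomial p(s) = det(sI - B).
Expanding the 3×3 determinant: p(s) = s^3 + 8s^2 - 36s - 288.
Since p(-6) = 0, s = -6 is a root.
Dividing by (s + 6) leaves s^2 + 2s - 48.
The quadratic factors as (s + 8)·(s - 6).
Eigenvalues: -8, -6, 6.

-8, -6, 6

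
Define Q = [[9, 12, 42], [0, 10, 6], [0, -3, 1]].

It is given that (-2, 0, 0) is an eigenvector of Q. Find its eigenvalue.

Compute Qv: Q·(-2, 0, 0) = (-18, 0, 0).
Since Qv = λv, compare component 1: -18 = λ·-2, so λ = 9.

9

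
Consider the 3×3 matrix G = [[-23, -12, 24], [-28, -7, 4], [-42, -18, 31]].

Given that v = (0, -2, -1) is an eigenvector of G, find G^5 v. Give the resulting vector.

(0, 6250, 3125)

First find the eigenvalue: Gv = (0, 10, 5) = -5·(0, -2, -1), so λ = -5.
Then G^5 v = λ^5·v = (-5)^5·(0, -2, -1) = -3125·(0, -2, -1) = (0, 6250, 3125).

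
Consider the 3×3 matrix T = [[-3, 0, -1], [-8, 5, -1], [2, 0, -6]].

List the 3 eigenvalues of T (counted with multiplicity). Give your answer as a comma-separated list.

Set up det(λI - T) = 0.
Expanding the 3×3 determinant: p(λ) = λ^3 + 4λ^2 - 25λ - 100.
Rational-root test: λ = -4 gives p(-4) = 0.
Dividing by (λ + 4) leaves λ^2 - 25.
The quadratic factors as (λ + 5)·(λ - 5).
Eigenvalues: -5, -4, 5.

-5, -4, 5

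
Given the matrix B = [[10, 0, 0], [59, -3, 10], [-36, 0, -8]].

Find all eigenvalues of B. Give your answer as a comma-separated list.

-8, -3, 10

Set up det(lambda·I - B) = 0.
Expanding along the first row, p(lambda) = lambda^3 + lambda^2 - 86·lambda - 240.
Since p(-3) = 0, lambda = -3 is a root.
Dividing by (lambda + 3) leaves lambda^2 - 2·lambda - 80.
The quadratic factors as (lambda + 8)·(lambda - 10).
Eigenvalues: -8, -3, 10.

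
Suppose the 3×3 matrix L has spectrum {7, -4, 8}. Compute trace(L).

trace(L) is the sum of the eigenvalues: (7) + (-4) + (8) = 11.

11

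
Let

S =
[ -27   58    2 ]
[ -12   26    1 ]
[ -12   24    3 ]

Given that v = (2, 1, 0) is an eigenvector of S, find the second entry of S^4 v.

16

First find the eigenvalue: Sv = (4, 2, 0) = 2·(2, 1, 0), so λ = 2.
Then S^4 v = λ^4·v = 2^4·(2, 1, 0) = 16·(2, 1, 0) = (32, 16, 0).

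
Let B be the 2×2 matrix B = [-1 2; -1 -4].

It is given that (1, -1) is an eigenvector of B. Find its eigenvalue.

Compute Bv: B·(1, -1) = (-3, 3).
Since Bv = λv, compare component 1: -3 = λ·1, so λ = -3.

-3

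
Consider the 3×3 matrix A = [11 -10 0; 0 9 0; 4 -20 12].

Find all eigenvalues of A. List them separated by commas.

9, 11, 12

Set up det(μI - A) = 0.
Cofactor expansion gives p(μ) = μ^3 - 32μ^2 + 339μ - 1188.
Since p(11) = 0, μ = 11 is a root.
Dividing by (μ - 11) leaves μ^2 - 21μ + 108.
The quadratic factors as (μ - 9)·(μ - 12).
Eigenvalues: 9, 11, 12.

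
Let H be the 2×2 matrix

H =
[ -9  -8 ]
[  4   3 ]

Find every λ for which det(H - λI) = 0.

det(H - tI) = (-9 - t)(3 - t) - (-8)·(4) = t^2 + 6t + 5.
This factors as (t + 5)·(t + 1) = 0.
Eigenvalues: -5, -1.

-5, -1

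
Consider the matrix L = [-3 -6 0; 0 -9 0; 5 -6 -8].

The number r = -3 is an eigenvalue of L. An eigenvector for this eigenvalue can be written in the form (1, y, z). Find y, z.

We need (L + 3I)v = 0.
L + 3I = [[0, -6, 0], [0, -6, 0], [5, -6, -5]].
Row 1: (0)·1 + (-6)·y + (0)·z = 0
Row 2: (0)·1 + (-6)·y + (0)·z = 0
Row 3: (5)·1 + (-6)·y + (-5)·z = 0
Solving gives y = 0, z = 1.
Check: L·(1, 0, 1) = (-3, 0, -3) = -3·(1, 0, 1).

0, 1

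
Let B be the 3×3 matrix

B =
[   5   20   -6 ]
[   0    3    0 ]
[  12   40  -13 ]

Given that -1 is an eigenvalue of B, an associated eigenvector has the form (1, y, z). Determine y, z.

We need (B + 1I)v = 0.
B + 1I = [[6, 20, -6], [0, 4, 0], [12, 40, -12]].
Row 1: (6)·1 + (20)·y + (-6)·z = 0
Row 2: (0)·1 + (4)·y + (0)·z = 0
Row 3: (12)·1 + (40)·y + (-12)·z = 0
Solving gives y = 0, z = 1.
Check: B·(1, 0, 1) = (-1, 0, -1) = -1·(1, 0, 1).

0, 1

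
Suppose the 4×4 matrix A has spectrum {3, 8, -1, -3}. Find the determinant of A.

72

det(A) is the product of the eigenvalues: (3) · (8) · (-1) · (-3) = 72.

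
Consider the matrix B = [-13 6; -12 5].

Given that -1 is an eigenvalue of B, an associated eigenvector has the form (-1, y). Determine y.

We need (B + 1I)v = 0.
B + 1I = [[-12, 6], [-12, 6]].
Row 1: (-12)·-1 + (6)·y = 0
Row 2: (-12)·-1 + (6)·y = 0
Solving gives y = -2.
Check: B·(-1, -2) = (1, 2) = -1·(-1, -2).

-2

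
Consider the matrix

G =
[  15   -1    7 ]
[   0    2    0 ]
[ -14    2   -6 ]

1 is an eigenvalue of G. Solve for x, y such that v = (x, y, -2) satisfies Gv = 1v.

1, 0

We need (G - 1I)v = 0.
G - 1I = [[14, -1, 7], [0, 1, 0], [-14, 2, -7]].
Row 1: (14)·x + (-1)·y + (7)·-2 = 0
Row 2: (0)·x + (1)·y + (0)·-2 = 0
Row 3: (-14)·x + (2)·y + (-7)·-2 = 0
Solving gives x = 1, y = 0.
Check: G·(1, 0, -2) = (1, 0, -2) = 1·(1, 0, -2).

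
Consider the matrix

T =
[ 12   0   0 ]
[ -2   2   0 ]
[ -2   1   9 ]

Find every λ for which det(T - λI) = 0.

T is lower triangular, so its eigenvalues are the diagonal entries.
Diagonal: 12, 2, 9.

2, 9, 12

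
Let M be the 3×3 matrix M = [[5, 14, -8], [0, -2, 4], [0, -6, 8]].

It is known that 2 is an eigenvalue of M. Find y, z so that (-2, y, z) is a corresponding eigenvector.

We need (M - 2I)v = 0.
M - 2I = [[3, 14, -8], [0, -4, 4], [0, -6, 6]].
Row 1: (3)·-2 + (14)·y + (-8)·z = 0
Row 2: (0)·-2 + (-4)·y + (4)·z = 0
Row 3: (0)·-2 + (-6)·y + (6)·z = 0
Solving gives y = 1, z = 1.
Check: M·(-2, 1, 1) = (-4, 2, 2) = 2·(-2, 1, 1).

1, 1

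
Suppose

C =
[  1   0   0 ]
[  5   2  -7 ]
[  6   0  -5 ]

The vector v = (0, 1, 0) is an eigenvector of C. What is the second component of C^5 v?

First find the eigenvalue: Cv = (0, 2, 0) = 2·(0, 1, 0), so λ = 2.
Then C^5 v = λ^5·v = 2^5·(0, 1, 0) = 32·(0, 1, 0) = (0, 32, 0).

32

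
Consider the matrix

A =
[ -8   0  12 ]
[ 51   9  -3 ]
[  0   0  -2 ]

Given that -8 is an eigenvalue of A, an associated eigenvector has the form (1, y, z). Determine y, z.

We need (A + 8I)v = 0.
A + 8I = [[0, 0, 12], [51, 17, -3], [0, 0, 6]].
Row 1: (0)·1 + (0)·y + (12)·z = 0
Row 2: (51)·1 + (17)·y + (-3)·z = 0
Row 3: (0)·1 + (0)·y + (6)·z = 0
Solving gives y = -3, z = 0.
Check: A·(1, -3, 0) = (-8, 24, 0) = -8·(1, -3, 0).

-3, 0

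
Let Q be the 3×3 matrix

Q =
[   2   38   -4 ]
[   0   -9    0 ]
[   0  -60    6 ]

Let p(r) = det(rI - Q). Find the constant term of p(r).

108

p(r) = r^3 + r^2 - 60r + 108.
The constant term is 108.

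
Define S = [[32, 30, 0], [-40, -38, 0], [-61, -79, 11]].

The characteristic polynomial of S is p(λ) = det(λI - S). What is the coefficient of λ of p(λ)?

-82

p(λ) = λ^3 - 5λ^2 - 82λ + 176.
The coefficient of λ is -82.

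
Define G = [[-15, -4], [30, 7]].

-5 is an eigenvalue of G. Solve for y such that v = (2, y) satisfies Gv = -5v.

-5

We need (G + 5I)v = 0.
G + 5I = [[-10, -4], [30, 12]].
Row 1: (-10)·2 + (-4)·y = 0
Row 2: (30)·2 + (12)·y = 0
Solving gives y = -5.
Check: G·(2, -5) = (-10, 25) = -5·(2, -5).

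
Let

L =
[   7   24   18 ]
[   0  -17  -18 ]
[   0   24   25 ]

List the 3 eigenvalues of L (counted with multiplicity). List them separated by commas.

1, 7, 7

Set up det(sI - L) = 0.
Expanding along the first row, p(s) = s^3 - 15s^2 + 63s - 49.
Try s = 1: p(1) = 0, so 1 is a root.
Dividing by (s - 1) leaves s^2 - 14s + 49.
The quadratic factor is (s - 7)^2.
Eigenvalues: 1, 7, 7.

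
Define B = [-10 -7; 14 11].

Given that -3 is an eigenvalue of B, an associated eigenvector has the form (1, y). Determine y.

-1

We need (B + 3I)v = 0.
B + 3I = [[-7, -7], [14, 14]].
Row 1: (-7)·1 + (-7)·y = 0
Row 2: (14)·1 + (14)·y = 0
Solving gives y = -1.
Check: B·(1, -1) = (-3, 3) = -3·(1, -1).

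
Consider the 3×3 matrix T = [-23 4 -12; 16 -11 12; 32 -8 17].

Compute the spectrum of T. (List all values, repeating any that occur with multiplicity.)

-7, -7, -3

The characteristic polynomial is p(r) = det(rI - T).
Expanding along the first row, p(r) = r^3 + 17r^2 + 91r + 147.
Rational-root test: r = -3 gives p(-3) = 0.
Dividing by (r + 3) leaves r^2 + 14r + 49.
The quadratic factor is (r + 7)^2.
Eigenvalues: -7, -7, -3.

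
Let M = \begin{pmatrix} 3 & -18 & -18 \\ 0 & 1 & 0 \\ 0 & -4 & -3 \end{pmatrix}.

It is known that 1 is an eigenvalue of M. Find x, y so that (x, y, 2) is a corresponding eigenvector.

We need (M - 1I)v = 0.
M - 1I = [[2, -18, -18], [0, 0, 0], [0, -4, -4]].
Row 1: (2)·x + (-18)·y + (-18)·2 = 0
Row 2: (0)·x + (0)·y + (0)·2 = 0
Row 3: (0)·x + (-4)·y + (-4)·2 = 0
Solving gives x = 0, y = -2.
Check: M·(0, -2, 2) = (0, -2, 2) = 1·(0, -2, 2).

0, -2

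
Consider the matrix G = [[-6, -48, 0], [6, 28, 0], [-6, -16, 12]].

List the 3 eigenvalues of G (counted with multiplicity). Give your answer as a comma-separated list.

Set up det(rI - G) = 0.
Expanding along the first row, p(r) = r^3 - 34r^2 + 384r - 1440.
Since p(12) = 0, r = 12 is a root.
Dividing by (r - 12) leaves r^2 - 22r + 120.
The quadratic factors as (r - 10)·(r - 12).
Eigenvalues: 10, 12, 12.

10, 12, 12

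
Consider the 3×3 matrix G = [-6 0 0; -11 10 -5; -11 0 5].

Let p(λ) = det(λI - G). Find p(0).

p(0) = det(0·I − G) = det(−G) = (−1)^3·det(G).
det(G) = -300, so p(0) = 300.

300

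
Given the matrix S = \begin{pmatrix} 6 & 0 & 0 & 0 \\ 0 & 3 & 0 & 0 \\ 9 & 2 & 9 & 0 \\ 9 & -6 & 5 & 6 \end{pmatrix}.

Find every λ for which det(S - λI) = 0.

3, 6, 6, 9

S is lower triangular, so its eigenvalues are the diagonal entries.
Diagonal: 6, 3, 9, 6.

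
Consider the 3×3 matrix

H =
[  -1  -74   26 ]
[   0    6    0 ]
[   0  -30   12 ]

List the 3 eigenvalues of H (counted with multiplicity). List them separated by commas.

Compute the characteristic polynomial p(r) = det(rI - H).
Expanding along the first row, p(r) = r^3 - 17r^2 + 54r + 72.
Try r = 12: p(12) = 0, so 12 is a root.
Dividing by (r - 12) leaves r^2 - 5r - 6.
The quadratic factors as (r + 1)·(r - 6).
Eigenvalues: -1, 6, 12.

-1, 6, 12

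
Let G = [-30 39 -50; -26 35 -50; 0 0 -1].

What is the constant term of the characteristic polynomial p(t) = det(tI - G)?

p(0) = det(0·I − G) = det(−G) = (−1)^3·det(G).
det(G) = 36, so p(0) = -36.

-36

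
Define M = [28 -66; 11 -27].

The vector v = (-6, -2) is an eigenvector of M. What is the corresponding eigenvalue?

6

Compute Mv: M·(-6, -2) = (-36, -12).
Since Mv = λv, compare component 1: -36 = λ·-6, so λ = 6.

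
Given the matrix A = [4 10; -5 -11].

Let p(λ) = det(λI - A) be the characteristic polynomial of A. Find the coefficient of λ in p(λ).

7

The coefficient of λ of det(λI - A) is −trace(A).
trace(A) = (4) + (-11) = -7, so the coefficient is 7.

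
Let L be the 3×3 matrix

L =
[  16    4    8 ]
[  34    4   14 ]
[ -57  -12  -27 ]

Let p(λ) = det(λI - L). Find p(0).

p(0) = det(0·I − L) = det(−L) = (−1)^3·det(L).
det(L) = 0, so p(0) = 0.

0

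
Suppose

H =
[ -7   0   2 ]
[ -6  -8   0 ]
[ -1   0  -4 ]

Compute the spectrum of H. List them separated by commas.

The characteristic polynomial is p(λ) = det(λI - H).
Expanding the 3×3 determinant: p(λ) = λ^3 + 19λ^2 + 118λ + 240.
Try λ = -8: p(-8) = 0, so -8 is a root.
Dividing by (λ + 8) leaves λ^2 + 11λ + 30.
The quadratic factors as (λ + 6)·(λ + 5).
Eigenvalues: -8, -6, -5.

-8, -6, -5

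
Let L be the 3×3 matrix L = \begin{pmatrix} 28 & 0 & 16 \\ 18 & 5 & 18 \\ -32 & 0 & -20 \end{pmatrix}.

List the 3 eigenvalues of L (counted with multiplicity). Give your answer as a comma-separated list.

Compute the characteristic polynomial p(μ) = det(μI - L).
Cofactor expansion gives p(μ) = μ^3 - 13μ^2 - 8μ + 240.
Rational-root test: μ = 5 gives p(5) = 0.
Dividing by (μ - 5) leaves μ^2 - 8μ - 48.
The quadratic factors as (μ + 4)·(μ - 12).
Eigenvalues: -4, 5, 12.

-4, 5, 12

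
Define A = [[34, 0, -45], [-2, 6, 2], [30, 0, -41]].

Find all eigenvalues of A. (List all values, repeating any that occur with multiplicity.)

Set up det(tI - A) = 0.
Expanding the 3×3 determinant: p(t) = t^3 + t^2 - 86t + 264.
Rational-root test: t = 4 gives p(4) = 0.
Factor out (t - 4): p(t) = (t - 4)·(t^2 + 5t - 66).
The quadratic factors as (t + 11)·(t - 6).
Eigenvalues: -11, 4, 6.

-11, 4, 6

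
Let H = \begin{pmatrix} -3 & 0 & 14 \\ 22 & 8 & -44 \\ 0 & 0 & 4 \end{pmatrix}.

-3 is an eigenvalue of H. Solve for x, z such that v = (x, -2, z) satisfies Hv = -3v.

We need (H + 3I)v = 0.
H + 3I = [[0, 0, 14], [22, 11, -44], [0, 0, 7]].
Row 1: (0)·x + (0)·-2 + (14)·z = 0
Row 2: (22)·x + (11)·-2 + (-44)·z = 0
Row 3: (0)·x + (0)·-2 + (7)·z = 0
Solving gives x = 1, z = 0.
Check: H·(1, -2, 0) = (-3, 6, 0) = -3·(1, -2, 0).

1, 0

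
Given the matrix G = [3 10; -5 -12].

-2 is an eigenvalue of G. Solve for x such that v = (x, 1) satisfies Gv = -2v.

-2

We need (G + 2I)v = 0.
G + 2I = [[5, 10], [-5, -10]].
Row 1: (5)·x + (10)·1 = 0
Row 2: (-5)·x + (-10)·1 = 0
Solving gives x = -2.
Check: G·(-2, 1) = (4, -2) = -2·(-2, 1).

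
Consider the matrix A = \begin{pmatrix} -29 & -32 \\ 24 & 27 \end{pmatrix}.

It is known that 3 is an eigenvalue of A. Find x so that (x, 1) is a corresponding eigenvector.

-1

We need (A - 3I)v = 0.
A - 3I = [[-32, -32], [24, 24]].
Row 1: (-32)·x + (-32)·1 = 0
Row 2: (24)·x + (24)·1 = 0
Solving gives x = -1.
Check: A·(-1, 1) = (-3, 3) = 3·(-1, 1).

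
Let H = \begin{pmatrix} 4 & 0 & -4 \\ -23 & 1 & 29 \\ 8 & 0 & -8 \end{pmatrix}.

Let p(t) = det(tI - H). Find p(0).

p(0) = det(0·I − H) = det(−H) = (−1)^3·det(H).
det(H) = 0, so p(0) = 0.

0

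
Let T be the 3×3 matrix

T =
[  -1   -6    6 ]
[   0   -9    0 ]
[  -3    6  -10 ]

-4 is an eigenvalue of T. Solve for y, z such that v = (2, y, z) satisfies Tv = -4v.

We need (T + 4I)v = 0.
T + 4I = [[3, -6, 6], [0, -5, 0], [-3, 6, -6]].
Row 1: (3)·2 + (-6)·y + (6)·z = 0
Row 2: (0)·2 + (-5)·y + (0)·z = 0
Row 3: (-3)·2 + (6)·y + (-6)·z = 0
Solving gives y = 0, z = -1.
Check: T·(2, 0, -1) = (-8, 0, 4) = -4·(2, 0, -1).

0, -1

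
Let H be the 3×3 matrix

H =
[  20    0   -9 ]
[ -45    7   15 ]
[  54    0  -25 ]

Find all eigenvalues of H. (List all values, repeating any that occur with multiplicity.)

Compute the characteristic polynomial p(t) = det(tI - H).
Expanding along the first row, p(t) = t^3 - 2t^2 - 49t + 98.
Try t = 7: p(7) = 0, so 7 is a root.
Factor out (t - 7): p(t) = (t - 7)·(t^2 + 5t - 14).
The quadratic factors as (t + 7)·(t - 2).
Eigenvalues: -7, 2, 7.

-7, 2, 7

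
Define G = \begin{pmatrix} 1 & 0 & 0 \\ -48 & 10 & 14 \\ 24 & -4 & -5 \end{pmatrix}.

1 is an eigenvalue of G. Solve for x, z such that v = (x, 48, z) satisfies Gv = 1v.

We need (G - 1I)v = 0.
G - 1I = [[0, 0, 0], [-48, 9, 14], [24, -4, -6]].
Row 1: (0)·x + (0)·48 + (0)·z = 0
Row 2: (-48)·x + (9)·48 + (14)·z = 0
Row 3: (24)·x + (-4)·48 + (-6)·z = 0
Solving gives x = 2, z = -24.
Check: G·(2, 48, -24) = (2, 48, -24) = 1·(2, 48, -24).

2, -24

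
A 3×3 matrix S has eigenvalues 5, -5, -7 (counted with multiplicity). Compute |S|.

det(S) is the product of the eigenvalues: (5) · (-5) · (-7) = 175.

175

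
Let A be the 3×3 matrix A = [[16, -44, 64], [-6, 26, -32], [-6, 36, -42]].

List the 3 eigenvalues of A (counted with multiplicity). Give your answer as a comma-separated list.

The characteristic polynomial is p(t) = det(tI - A).
Expanding along the first row, p(t) = t^3 - 76t + 240.
Rational-root test: t = 6 gives p(6) = 0.
Factor out (t - 6): p(t) = (t - 6)·(t^2 + 6t - 40).
The quadratic factors as (t + 10)·(t - 4).
Eigenvalues: -10, 4, 6.

-10, 4, 6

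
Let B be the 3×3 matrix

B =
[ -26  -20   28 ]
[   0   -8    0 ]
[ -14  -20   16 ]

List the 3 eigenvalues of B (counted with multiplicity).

-12, -8, 2

Set up det(μI - B) = 0.
Expanding the 3×3 determinant: p(μ) = μ^3 + 18μ^2 + 56μ - 192.
Since p(2) = 0, μ = 2 is a root.
Factor out (μ - 2): p(μ) = (μ - 2)·(μ^2 + 20μ + 96).
The quadratic factors as (μ + 12)·(μ + 8).
Eigenvalues: -12, -8, 2.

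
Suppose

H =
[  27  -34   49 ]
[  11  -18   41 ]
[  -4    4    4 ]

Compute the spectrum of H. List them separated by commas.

Compute the characteristic polynomial p(λ) = det(λI - H).
Expanding along the first row, p(λ) = λ^3 - 13λ^2 - 44λ + 672.
Try λ = -7: p(-7) = 0, so -7 is a root.
Dividing by (λ + 7) leaves λ^2 - 20λ + 96.
The quadratic factors as (λ - 8)·(λ - 12).
Eigenvalues: -7, 8, 12.

-7, 8, 12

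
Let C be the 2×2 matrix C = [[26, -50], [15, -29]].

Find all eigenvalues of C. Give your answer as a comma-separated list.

-4, 1

det(C - sI) = (26 - s)(-29 - s) - (-50)·(15) = s^2 + 3s - 4.
This factors as (s + 4)·(s - 1) = 0.
Eigenvalues: -4, 1.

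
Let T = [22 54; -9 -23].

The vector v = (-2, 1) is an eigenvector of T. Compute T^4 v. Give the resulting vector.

(-1250, 625)

First find the eigenvalue: Tv = (10, -5) = -5·(-2, 1), so λ = -5.
Then T^4 v = λ^4·v = (-5)^4·(-2, 1) = 625·(-2, 1) = (-1250, 625).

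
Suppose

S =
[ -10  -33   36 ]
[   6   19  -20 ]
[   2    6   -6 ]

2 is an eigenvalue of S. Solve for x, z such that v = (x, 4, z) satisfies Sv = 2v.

-8, 1

We need (S - 2I)v = 0.
S - 2I = [[-12, -33, 36], [6, 17, -20], [2, 6, -8]].
Row 1: (-12)·x + (-33)·4 + (36)·z = 0
Row 2: (6)·x + (17)·4 + (-20)·z = 0
Row 3: (2)·x + (6)·4 + (-8)·z = 0
Solving gives x = -8, z = 1.
Check: S·(-8, 4, 1) = (-16, 8, 2) = 2·(-8, 4, 1).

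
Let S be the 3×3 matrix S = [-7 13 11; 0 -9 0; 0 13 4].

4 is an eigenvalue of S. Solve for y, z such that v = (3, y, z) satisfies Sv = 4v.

0, 3

We need (S - 4I)v = 0.
S - 4I = [[-11, 13, 11], [0, -13, 0], [0, 13, 0]].
Row 1: (-11)·3 + (13)·y + (11)·z = 0
Row 2: (0)·3 + (-13)·y + (0)·z = 0
Row 3: (0)·3 + (13)·y + (0)·z = 0
Solving gives y = 0, z = 3.
Check: S·(3, 0, 3) = (12, 0, 12) = 4·(3, 0, 3).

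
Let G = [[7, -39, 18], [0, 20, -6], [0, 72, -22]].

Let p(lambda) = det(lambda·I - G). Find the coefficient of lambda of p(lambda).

p(lambda) = lambda^3 - 5·lambda^2 - 22·lambda + 56.
The coefficient of lambda is -22.

-22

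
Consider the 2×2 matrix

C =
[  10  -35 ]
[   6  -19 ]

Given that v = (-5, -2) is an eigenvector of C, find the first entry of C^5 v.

5120

First find the eigenvalue: Cv = (20, 8) = -4·(-5, -2), so λ = -4.
Then C^5 v = λ^5·v = (-4)^5·(-5, -2) = -1024·(-5, -2) = (5120, 2048).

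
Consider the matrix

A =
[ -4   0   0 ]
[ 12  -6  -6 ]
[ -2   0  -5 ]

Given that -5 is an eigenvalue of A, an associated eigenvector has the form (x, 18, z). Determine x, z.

0, -3

We need (A + 5I)v = 0.
A + 5I = [[1, 0, 0], [12, -1, -6], [-2, 0, 0]].
Row 1: (1)·x + (0)·18 + (0)·z = 0
Row 2: (12)·x + (-1)·18 + (-6)·z = 0
Row 3: (-2)·x + (0)·18 + (0)·z = 0
Solving gives x = 0, z = -3.
Check: A·(0, 18, -3) = (0, -90, 15) = -5·(0, 18, -3).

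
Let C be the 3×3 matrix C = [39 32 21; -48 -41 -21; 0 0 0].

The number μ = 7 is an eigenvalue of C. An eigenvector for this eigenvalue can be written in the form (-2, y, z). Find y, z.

We need (C - 7I)v = 0.
C - 7I = [[32, 32, 21], [-48, -48, -21], [0, 0, -7]].
Row 1: (32)·-2 + (32)·y + (21)·z = 0
Row 2: (-48)·-2 + (-48)·y + (-21)·z = 0
Row 3: (0)·-2 + (0)·y + (-7)·z = 0
Solving gives y = 2, z = 0.
Check: C·(-2, 2, 0) = (-14, 14, 0) = 7·(-2, 2, 0).

2, 0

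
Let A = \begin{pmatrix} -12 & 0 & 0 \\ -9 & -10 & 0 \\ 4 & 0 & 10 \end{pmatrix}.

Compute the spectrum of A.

-12, -10, 10

A is lower triangular, so its eigenvalues are the diagonal entries.
Diagonal: -12, -10, 10.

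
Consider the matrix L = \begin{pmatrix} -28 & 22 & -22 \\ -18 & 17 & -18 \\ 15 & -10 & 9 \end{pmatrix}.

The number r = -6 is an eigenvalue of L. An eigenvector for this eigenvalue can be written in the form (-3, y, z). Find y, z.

0, 3

We need (L + 6I)v = 0.
L + 6I = [[-22, 22, -22], [-18, 23, -18], [15, -10, 15]].
Row 1: (-22)·-3 + (22)·y + (-22)·z = 0
Row 2: (-18)·-3 + (23)·y + (-18)·z = 0
Row 3: (15)·-3 + (-10)·y + (15)·z = 0
Solving gives y = 0, z = 3.
Check: L·(-3, 0, 3) = (18, 0, -18) = -6·(-3, 0, 3).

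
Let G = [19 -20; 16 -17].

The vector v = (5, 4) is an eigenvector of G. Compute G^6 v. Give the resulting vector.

(3645, 2916)

First find the eigenvalue: Gv = (15, 12) = 3·(5, 4), so λ = 3.
Then G^6 v = λ^6·v = 3^6·(5, 4) = 729·(5, 4) = (3645, 2916).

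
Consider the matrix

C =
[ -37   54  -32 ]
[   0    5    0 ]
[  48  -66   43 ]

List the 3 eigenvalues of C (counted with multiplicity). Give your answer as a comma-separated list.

-5, 5, 11

Set up det(sI - C) = 0.
Expanding along the first row, p(s) = s^3 - 11s^2 - 25s + 275.
Since p(5) = 0, s = 5 is a root.
Dividing by (s - 5) leaves s^2 - 6s - 55.
The quadratic factors as (s + 5)·(s - 11).
Eigenvalues: -5, 5, 11.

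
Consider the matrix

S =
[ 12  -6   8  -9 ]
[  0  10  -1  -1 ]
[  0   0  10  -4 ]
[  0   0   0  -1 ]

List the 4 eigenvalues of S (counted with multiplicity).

-1, 10, 10, 12

S is upper triangular, so its eigenvalues are the diagonal entries.
Diagonal: 12, 10, 10, -1.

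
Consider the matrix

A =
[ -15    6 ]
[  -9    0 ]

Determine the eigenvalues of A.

-9, -6

det(A - rI) = (-15 - r)(0 - r) - (6)·(-9) = r^2 + 15r + 54.
This factors as (r + 9)·(r + 6) = 0.
Eigenvalues: -9, -6.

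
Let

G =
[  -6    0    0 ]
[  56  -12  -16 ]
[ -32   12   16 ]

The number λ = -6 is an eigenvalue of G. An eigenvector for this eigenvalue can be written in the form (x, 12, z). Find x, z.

We need (G + 6I)v = 0.
G + 6I = [[0, 0, 0], [56, -6, -16], [-32, 12, 22]].
Row 1: (0)·x + (0)·12 + (0)·z = 0
Row 2: (56)·x + (-6)·12 + (-16)·z = 0
Row 3: (-32)·x + (12)·12 + (22)·z = 0
Solving gives x = -1, z = -8.
Check: G·(-1, 12, -8) = (6, -72, 48) = -6·(-1, 12, -8).

-1, -8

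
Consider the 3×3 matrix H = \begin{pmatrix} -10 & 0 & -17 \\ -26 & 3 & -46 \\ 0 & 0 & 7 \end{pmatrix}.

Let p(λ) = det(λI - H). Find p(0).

210

p(0) = det(0·I − H) = det(−H) = (−1)^3·det(H).
det(H) = -210, so p(0) = 210.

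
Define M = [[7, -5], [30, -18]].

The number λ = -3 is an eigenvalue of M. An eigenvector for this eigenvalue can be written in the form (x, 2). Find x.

We need (M + 3I)v = 0.
M + 3I = [[10, -5], [30, -15]].
Row 1: (10)·x + (-5)·2 = 0
Row 2: (30)·x + (-15)·2 = 0
Solving gives x = 1.
Check: M·(1, 2) = (-3, -6) = -3·(1, 2).

1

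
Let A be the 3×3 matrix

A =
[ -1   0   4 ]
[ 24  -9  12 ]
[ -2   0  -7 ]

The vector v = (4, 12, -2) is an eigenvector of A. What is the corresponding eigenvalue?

Compute Av: A·(4, 12, -2) = (-12, -36, 6).
Since Av = λv, compare component 1: -12 = λ·4, so λ = -3.

-3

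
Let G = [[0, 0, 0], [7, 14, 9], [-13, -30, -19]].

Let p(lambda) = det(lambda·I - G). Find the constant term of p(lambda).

p(lambda) = lambda^3 + 5·lambda^2 + 4·lambda.
The constant term is 0.

0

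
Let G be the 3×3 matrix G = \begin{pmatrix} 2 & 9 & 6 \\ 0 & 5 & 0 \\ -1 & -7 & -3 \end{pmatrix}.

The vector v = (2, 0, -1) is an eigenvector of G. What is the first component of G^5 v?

-2

First find the eigenvalue: Gv = (-2, 0, 1) = -1·(2, 0, -1), so λ = -1.
Then G^5 v = λ^5·v = (-1)^5·(2, 0, -1) = -1·(2, 0, -1) = (-2, 0, 1).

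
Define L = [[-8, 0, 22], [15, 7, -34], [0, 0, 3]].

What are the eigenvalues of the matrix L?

-8, 3, 7

Set up det(sI - L) = 0.
Expanding the 3×3 determinant: p(s) = s^3 - 2s^2 - 59s + 168.
Since p(3) = 0, s = 3 is a root.
Factor out (s - 3): p(s) = (s - 3)·(s^2 + s - 56).
The quadratic factors as (s + 8)·(s - 7).
Eigenvalues: -8, 3, 7.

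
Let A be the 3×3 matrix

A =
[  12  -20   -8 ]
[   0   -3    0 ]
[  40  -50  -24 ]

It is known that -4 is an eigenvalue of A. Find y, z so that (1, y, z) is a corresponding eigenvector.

0, 2

We need (A + 4I)v = 0.
A + 4I = [[16, -20, -8], [0, 1, 0], [40, -50, -20]].
Row 1: (16)·1 + (-20)·y + (-8)·z = 0
Row 2: (0)·1 + (1)·y + (0)·z = 0
Row 3: (40)·1 + (-50)·y + (-20)·z = 0
Solving gives y = 0, z = 2.
Check: A·(1, 0, 2) = (-4, 0, -8) = -4·(1, 0, 2).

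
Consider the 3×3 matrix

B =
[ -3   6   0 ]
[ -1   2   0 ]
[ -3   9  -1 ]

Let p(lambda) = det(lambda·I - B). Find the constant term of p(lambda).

p(lambda) = lambda^3 + 2·lambda^2 + lambda.
The constant term is 0.

0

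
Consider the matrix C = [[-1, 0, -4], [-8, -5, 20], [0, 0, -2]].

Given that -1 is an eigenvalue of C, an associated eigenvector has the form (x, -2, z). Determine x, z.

1, 0

We need (C + 1I)v = 0.
C + 1I = [[0, 0, -4], [-8, -4, 20], [0, 0, -1]].
Row 1: (0)·x + (0)·-2 + (-4)·z = 0
Row 2: (-8)·x + (-4)·-2 + (20)·z = 0
Row 3: (0)·x + (0)·-2 + (-1)·z = 0
Solving gives x = 1, z = 0.
Check: C·(1, -2, 0) = (-1, 2, 0) = -1·(1, -2, 0).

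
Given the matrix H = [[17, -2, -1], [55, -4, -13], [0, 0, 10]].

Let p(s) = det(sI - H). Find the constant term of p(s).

-420

p(s) = s^3 - 23s^2 + 172s - 420.
The constant term is -420.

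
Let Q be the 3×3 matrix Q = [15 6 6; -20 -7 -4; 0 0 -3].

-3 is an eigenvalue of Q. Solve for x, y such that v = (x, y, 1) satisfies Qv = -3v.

We need (Q + 3I)v = 0.
Q + 3I = [[18, 6, 6], [-20, -4, -4], [0, 0, 0]].
Row 1: (18)·x + (6)·y + (6)·1 = 0
Row 2: (-20)·x + (-4)·y + (-4)·1 = 0
Row 3: (0)·x + (0)·y + (0)·1 = 0
Solving gives x = 0, y = -1.
Check: Q·(0, -1, 1) = (0, 3, -3) = -3·(0, -1, 1).

0, -1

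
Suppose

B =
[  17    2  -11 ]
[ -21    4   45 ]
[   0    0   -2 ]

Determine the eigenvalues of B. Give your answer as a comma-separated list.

-2, 10, 11

Set up det(tI - B) = 0.
Expanding the 3×3 determinant: p(t) = t^3 - 19t^2 + 68t + 220.
Rational-root test: t = -2 gives p(-2) = 0.
Dividing by (t + 2) leaves t^2 - 21t + 110.
The quadratic factors as (t - 10)·(t - 11).
Eigenvalues: -2, 10, 11.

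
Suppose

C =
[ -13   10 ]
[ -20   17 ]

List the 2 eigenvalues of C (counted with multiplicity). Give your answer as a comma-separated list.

-3, 7

det(C - λI) = (-13 - λ)(17 - λ) - (10)·(-20) = λ^2 - 4λ - 21.
This factors as (λ + 3)·(λ - 7) = 0.
Eigenvalues: -3, 7.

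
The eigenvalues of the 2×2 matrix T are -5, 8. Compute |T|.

det(T) is the product of the eigenvalues: (-5) · (8) = -40.

-40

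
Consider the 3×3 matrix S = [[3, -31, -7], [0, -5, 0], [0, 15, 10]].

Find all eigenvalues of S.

The characteristic polynomial is p(λ) = det(λI - S).
Expanding along the first row, p(λ) = λ^3 - 8λ^2 - 35λ + 150.
Try λ = 10: p(10) = 0, so 10 is a root.
Factor out (λ - 10): p(λ) = (λ - 10)·(λ^2 + 2λ - 15).
The quadratic factors as (λ + 5)·(λ - 3).
Eigenvalues: -5, 3, 10.

-5, 3, 10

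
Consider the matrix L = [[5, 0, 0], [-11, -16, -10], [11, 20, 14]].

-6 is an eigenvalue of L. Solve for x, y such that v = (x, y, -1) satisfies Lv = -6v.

We need (L + 6I)v = 0.
L + 6I = [[11, 0, 0], [-11, -10, -10], [11, 20, 20]].
Row 1: (11)·x + (0)·y + (0)·-1 = 0
Row 2: (-11)·x + (-10)·y + (-10)·-1 = 0
Row 3: (11)·x + (20)·y + (20)·-1 = 0
Solving gives x = 0, y = 1.
Check: L·(0, 1, -1) = (0, -6, 6) = -6·(0, 1, -1).

0, 1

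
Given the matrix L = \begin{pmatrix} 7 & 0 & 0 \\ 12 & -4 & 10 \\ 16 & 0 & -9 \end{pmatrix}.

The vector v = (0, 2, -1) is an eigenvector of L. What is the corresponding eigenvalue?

Compute Lv: L·(0, 2, -1) = (0, -18, 9).
Since Lv = λv, compare component 2: -18 = λ·2, so λ = -9.

-9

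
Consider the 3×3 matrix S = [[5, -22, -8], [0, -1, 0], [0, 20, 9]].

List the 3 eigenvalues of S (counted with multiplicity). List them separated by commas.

-1, 5, 9

The characteristic polynomial is p(r) = det(rI - S).
Expanding along the first row, p(r) = r^3 - 13r^2 + 31r + 45.
Try r = -1: p(-1) = 0, so -1 is a root.
Factor out (r + 1): p(r) = (r + 1)·(r^2 - 14r + 45).
The quadratic factors as (r - 5)·(r - 9).
Eigenvalues: -1, 5, 9.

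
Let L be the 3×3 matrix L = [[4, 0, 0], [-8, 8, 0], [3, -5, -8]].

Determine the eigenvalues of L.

-8, 4, 8

L is lower triangular, so its eigenvalues are the diagonal entries.
Diagonal: 4, 8, -8.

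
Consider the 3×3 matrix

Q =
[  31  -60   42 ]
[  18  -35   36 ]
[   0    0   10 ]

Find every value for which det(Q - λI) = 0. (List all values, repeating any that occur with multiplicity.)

-5, 1, 10

Set up det(μI - Q) = 0.
Expanding the 3×3 determinant: p(μ) = μ^3 - 6μ^2 - 45μ + 50.
Try μ = 10: p(10) = 0, so 10 is a root.
Factor out (μ - 10): p(μ) = (μ - 10)·(μ^2 + 4μ - 5).
The quadratic factors as (μ + 5)·(μ - 1).
Eigenvalues: -5, 1, 10.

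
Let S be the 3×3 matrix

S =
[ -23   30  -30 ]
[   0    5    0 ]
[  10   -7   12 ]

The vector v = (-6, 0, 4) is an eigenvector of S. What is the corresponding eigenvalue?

Compute Sv: S·(-6, 0, 4) = (18, 0, -12).
Since Sv = λv, compare component 1: 18 = λ·-6, so λ = -3.

-3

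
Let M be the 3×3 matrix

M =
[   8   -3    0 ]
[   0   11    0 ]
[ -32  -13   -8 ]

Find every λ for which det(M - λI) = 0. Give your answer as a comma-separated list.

-8, 8, 11

The characteristic polynomial is p(t) = det(tI - M).
Cofactor expansion gives p(t) = t^3 - 11t^2 - 64t + 704.
Rational-root test: t = -8 gives p(-8) = 0.
Factor out (t + 8): p(t) = (t + 8)·(t^2 - 19t + 88).
The quadratic factors as (t - 8)·(t - 11).
Eigenvalues: -8, 8, 11.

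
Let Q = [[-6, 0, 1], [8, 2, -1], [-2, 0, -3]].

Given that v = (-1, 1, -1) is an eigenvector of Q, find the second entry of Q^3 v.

First find the eigenvalue: Qv = (5, -5, 5) = -5·(-1, 1, -1), so λ = -5.
Then Q^3 v = λ^3·v = (-5)^3·(-1, 1, -1) = -125·(-1, 1, -1) = (125, -125, 125).

-125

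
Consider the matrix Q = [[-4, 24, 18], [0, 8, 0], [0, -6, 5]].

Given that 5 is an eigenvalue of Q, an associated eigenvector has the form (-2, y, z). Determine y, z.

We need (Q - 5I)v = 0.
Q - 5I = [[-9, 24, 18], [0, 3, 0], [0, -6, 0]].
Row 1: (-9)·-2 + (24)·y + (18)·z = 0
Row 2: (0)·-2 + (3)·y + (0)·z = 0
Row 3: (0)·-2 + (-6)·y + (0)·z = 0
Solving gives y = 0, z = -1.
Check: Q·(-2, 0, -1) = (-10, 0, -5) = 5·(-2, 0, -1).

0, -1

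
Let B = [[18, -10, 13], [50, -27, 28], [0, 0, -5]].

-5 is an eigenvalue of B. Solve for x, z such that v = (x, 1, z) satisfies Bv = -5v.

We need (B + 5I)v = 0.
B + 5I = [[23, -10, 13], [50, -22, 28], [0, 0, 0]].
Row 1: (23)·x + (-10)·1 + (13)·z = 0
Row 2: (50)·x + (-22)·1 + (28)·z = 0
Row 3: (0)·x + (0)·1 + (0)·z = 0
Solving gives x = 1, z = -1.
Check: B·(1, 1, -1) = (-5, -5, 5) = -5·(1, 1, -1).

1, -1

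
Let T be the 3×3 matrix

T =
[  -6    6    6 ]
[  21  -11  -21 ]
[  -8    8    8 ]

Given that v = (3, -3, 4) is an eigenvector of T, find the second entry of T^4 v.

-768

First find the eigenvalue: Tv = (-12, 12, -16) = -4·(3, -3, 4), so λ = -4.
Then T^4 v = λ^4·v = (-4)^4·(3, -3, 4) = 256·(3, -3, 4) = (768, -768, 1024).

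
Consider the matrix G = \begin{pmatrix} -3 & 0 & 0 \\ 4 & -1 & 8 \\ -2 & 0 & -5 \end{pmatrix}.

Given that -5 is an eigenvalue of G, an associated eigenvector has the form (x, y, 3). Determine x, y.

We need (G + 5I)v = 0.
G + 5I = [[2, 0, 0], [4, 4, 8], [-2, 0, 0]].
Row 1: (2)·x + (0)·y + (0)·3 = 0
Row 2: (4)·x + (4)·y + (8)·3 = 0
Row 3: (-2)·x + (0)·y + (0)·3 = 0
Solving gives x = 0, y = -6.
Check: G·(0, -6, 3) = (0, 30, -15) = -5·(0, -6, 3).

0, -6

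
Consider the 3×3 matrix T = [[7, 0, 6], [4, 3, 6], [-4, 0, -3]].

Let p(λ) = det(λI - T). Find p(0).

p(0) = det(0·I − T) = det(−T) = (−1)^3·det(T).
det(T) = 9, so p(0) = -9.

-9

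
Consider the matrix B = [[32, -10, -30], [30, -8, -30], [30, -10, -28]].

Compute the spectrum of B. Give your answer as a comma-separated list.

The characteristic polynomial is p(r) = det(rI - B).
Expanding along the first row, p(r) = r^3 + 4r^2 - 28r + 32.
Rational-root test: r = -8 gives p(-8) = 0.
Factor out (r + 8): p(r) = (r + 8)·(r^2 - 4r + 4).
The quadratic factor is (r - 2)^2.
Eigenvalues: -8, 2, 2.

-8, 2, 2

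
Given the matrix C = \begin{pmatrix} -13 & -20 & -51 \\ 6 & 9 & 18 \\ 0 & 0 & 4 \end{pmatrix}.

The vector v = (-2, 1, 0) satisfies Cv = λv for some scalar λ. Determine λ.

Compute Cv: C·(-2, 1, 0) = (6, -3, 0).
Since Cv = λv, compare component 1: 6 = λ·-2, so λ = -3.

-3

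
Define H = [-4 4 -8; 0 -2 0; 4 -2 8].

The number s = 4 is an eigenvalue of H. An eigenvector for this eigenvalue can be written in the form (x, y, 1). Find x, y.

We need (H - 4I)v = 0.
H - 4I = [[-8, 4, -8], [0, -6, 0], [4, -2, 4]].
Row 1: (-8)·x + (4)·y + (-8)·1 = 0
Row 2: (0)·x + (-6)·y + (0)·1 = 0
Row 3: (4)·x + (-2)·y + (4)·1 = 0
Solving gives x = -1, y = 0.
Check: H·(-1, 0, 1) = (-4, 0, 4) = 4·(-1, 0, 1).

-1, 0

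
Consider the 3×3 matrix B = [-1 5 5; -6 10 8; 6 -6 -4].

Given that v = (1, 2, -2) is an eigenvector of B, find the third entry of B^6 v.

First find the eigenvalue: Bv = (-1, -2, 2) = -1·(1, 2, -2), so λ = -1.
Then B^6 v = λ^6·v = (-1)^6·(1, 2, -2) = 1·(1, 2, -2) = (1, 2, -2).

-2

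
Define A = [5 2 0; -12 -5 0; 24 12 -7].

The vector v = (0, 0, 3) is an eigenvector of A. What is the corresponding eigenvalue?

Compute Av: A·(0, 0, 3) = (0, 0, -21).
Since Av = λv, compare component 3: -21 = λ·3, so λ = -7.

-7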